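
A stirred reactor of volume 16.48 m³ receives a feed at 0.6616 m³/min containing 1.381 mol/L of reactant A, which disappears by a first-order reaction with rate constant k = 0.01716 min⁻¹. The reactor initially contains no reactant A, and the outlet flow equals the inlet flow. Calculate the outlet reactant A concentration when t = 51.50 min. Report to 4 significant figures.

Accumulation = in − out − consumed: V dC/dt = Q C_in − Q C − k V C.
This is linear with rate a = Q/V + k = 0.0573056 min⁻¹.
C_ss = Q C_in/(Q + kV) = 0.967464 mol/L; C(t) = C_ss + (C₀ − C_ss) e^(−a t).
C(51.50) = 0.967464 + (-0.967464)·e^(−0.0573056·51.50) = 0.967464 + (-0.967464)·0.0522748 = 0.916890 mol/L.

0.9169 mol/L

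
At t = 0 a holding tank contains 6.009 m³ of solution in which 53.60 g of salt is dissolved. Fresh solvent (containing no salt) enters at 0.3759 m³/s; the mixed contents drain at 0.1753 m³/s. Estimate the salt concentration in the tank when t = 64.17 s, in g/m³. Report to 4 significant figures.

1.044 g/m³

Let m(t) be the amount of salt. Volume: V(t) = V₀ + (Q_in − Q_out) t = 6.009 + 0.200600 t; V(64.17) = 18.8815 m³.
Solute balance: dm/dt = 0 − Q_out C = −Q_out m/V(t).
Separate: dm/m = −Q_out dt/V(t) ⇒ ln(m/m₀) = −(Q_out/(Q_in−Q_out)) ln(V/V₀).
m = m₀ (V₀/V)^(Q_out/(Q_in−Q_out)) = 53.60 × (6.009/18.8815)^(0.873878) = 19.7080 g.
C = m/V = 19.7080/18.8815 = 1.04377 g/m³.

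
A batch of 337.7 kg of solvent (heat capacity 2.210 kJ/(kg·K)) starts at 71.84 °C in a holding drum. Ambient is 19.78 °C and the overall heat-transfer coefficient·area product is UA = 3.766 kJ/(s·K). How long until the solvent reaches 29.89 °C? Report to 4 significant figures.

324.8 s

M c_p dT/dt = −UA(T − T_amb).
τ = M c_p/UA = 198.172 s; T_ss = T_amb = 19.7800 °C.
T(t) = T_ss + (T₀ − T_ss)e^(−t/τ); set T = 29.89:
t = −τ ln[(T − T_ss)/(T₀ − T_ss)] = −198.172 · ln(0.194199) = 324.779 s.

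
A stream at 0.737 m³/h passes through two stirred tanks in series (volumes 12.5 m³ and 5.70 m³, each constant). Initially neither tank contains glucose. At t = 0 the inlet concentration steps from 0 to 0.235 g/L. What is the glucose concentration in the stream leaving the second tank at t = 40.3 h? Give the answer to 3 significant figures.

Each tank obeys Vᵢ dCᵢ/dt = Q(Cᵢ₋₁ − Cᵢ), so τᵢ = Vᵢ/Q.
τ₁ = 12.5/0.737 = 16.961 h; τ₂ = 5.70/0.737 = 7.7341 h.
Tank 1: C₁ = C_in(1 − e^(−t/τ₁)). Tank 2 (τ₁ ≠ τ₂): C₂ = C_in[1 − (τ₁ e^(−t/τ₁) − τ₂ e^(−t/τ₂))/(τ₁ − τ₂)].
At t = 40.3: e^(−t/τ₁) = 0.092913, e^(−t/τ₂) = 0.0054577.
C₂ = 0.235·[1 − (16.961·0.092913 − 7.7341·0.0054577)/(9.2266)] = 0.235·0.83378 = 0.19594 g/L.

0.196 g/L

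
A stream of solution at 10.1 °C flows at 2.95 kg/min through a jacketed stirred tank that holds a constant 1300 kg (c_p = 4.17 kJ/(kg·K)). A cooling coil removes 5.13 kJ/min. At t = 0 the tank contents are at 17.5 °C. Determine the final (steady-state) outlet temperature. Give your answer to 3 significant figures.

9.68 °C

First-law balance (no shaft work): M c_p dT/dt = ṁ c_p (T_in − T) − 5.13.
At steady state dT/dt = 0 ⇒ T_ss = T_in − Q̇/(ṁ c_p) = 10.1 − 5.13/(2.95·4.17) = 9.6830 °C.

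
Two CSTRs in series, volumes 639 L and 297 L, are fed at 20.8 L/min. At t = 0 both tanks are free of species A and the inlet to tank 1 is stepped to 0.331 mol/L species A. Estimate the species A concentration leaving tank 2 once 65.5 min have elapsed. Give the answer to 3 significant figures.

0.261 mol/L

Time constants: τᵢ = Vᵢ/Q for each well-mixed tank.
τ₁ = 639/20.8 = 30.721 min; τ₂ = 297/20.8 = 14.279 min.
Tank 1: C₁ = C_in(1 − e^(−t/τ₁)). Tank 2 (τ₁ ≠ τ₂): C₂ = C_in[1 − (τ₁ e^(−t/τ₁) − τ₂ e^(−t/τ₂))/(τ₁ − τ₂)].
At t = 65.5: e^(−t/τ₁) = 0.11859, e^(−t/τ₂) = 0.010181.
C₂ = 0.331·[1 − (30.721·0.11859 − 14.279·0.010181)/(16.442)] = 0.331·0.78727 = 0.26058 mol/L.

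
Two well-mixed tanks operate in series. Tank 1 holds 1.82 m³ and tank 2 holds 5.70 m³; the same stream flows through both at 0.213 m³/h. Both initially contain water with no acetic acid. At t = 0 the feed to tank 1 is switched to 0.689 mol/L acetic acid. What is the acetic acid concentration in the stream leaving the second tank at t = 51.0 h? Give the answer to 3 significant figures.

0.539 mol/L

Each tank obeys Vᵢ dCᵢ/dt = Q(Cᵢ₋₁ − Cᵢ), so τᵢ = Vᵢ/Q.
τ₁ = 1.82/0.213 = 8.5446 h; τ₂ = 5.70/0.213 = 26.761 h.
Tank 1: C₁ = C_in(1 − e^(−t/τ₁)). Tank 2 (τ₁ ≠ τ₂): C₂ = C_in[1 − (τ₁ e^(−t/τ₁) − τ₂ e^(−t/τ₂))/(τ₁ − τ₂)].
At t = 51.0: e^(−t/τ₁) = 0.0025576, e^(−t/τ₂) = 0.14871.
C₂ = 0.689·[1 − (8.5446·0.0025576 − 26.761·0.14871)/(-18.216)] = 0.689·0.78274 = 0.53931 mol/L.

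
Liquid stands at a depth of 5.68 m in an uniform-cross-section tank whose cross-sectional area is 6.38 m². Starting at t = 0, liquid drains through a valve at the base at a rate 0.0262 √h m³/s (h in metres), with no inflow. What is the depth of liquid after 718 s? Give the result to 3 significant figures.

0.826 m

Volume balance on the tank: A dh/dt = −0.0262 √h.
∫ h^(−1/2) dh = −(0.0262/A) ∫ dt, giving 2√h = 2√h₀ − (0.0262/A) t.
√h = √5.68 − 0.0262·718/(2·6.38) = 2.3833 − 1.4743 = 0.90901.
h = 0.90901² = 0.82630 m.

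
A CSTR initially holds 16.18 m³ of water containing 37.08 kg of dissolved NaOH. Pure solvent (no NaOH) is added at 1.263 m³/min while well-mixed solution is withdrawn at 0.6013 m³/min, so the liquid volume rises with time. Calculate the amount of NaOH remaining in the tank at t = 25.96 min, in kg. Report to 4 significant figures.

19.21 kg

Let m(t) be the amount of NaOH. Volume: V(t) = V₀ + (Q_in − Q_out) t = 16.18 + 0.661700 t; V(25.96) = 33.3577 m³.
No NaOH enters, so dm/dt = −Q_out · (m/V).
dm/m = −Q_out dt/(V₀ + 0.661700 t); integrating gives ln(m/m₀) = −(Q_out/(Q_in−Q_out)) ln(V/V₀).
m = m₀ (V₀/V)^(Q_out/(Q_in−Q_out)) = 37.08 × (16.18/33.3577)^(0.908720) = 19.2134 kg.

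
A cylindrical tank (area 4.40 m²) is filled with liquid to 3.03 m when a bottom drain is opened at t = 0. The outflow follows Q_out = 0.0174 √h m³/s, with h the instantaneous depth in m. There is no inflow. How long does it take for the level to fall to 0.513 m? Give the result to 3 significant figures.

518 s

With no inflow, A dh/dt = −0.0174 √h.
∫ h^(−1/2) dh = −(0.0174/A) ∫ dt, giving 2√h = 2√h₀ − (0.0174/A) t.
t = 2A(√h₀ − √h)/0.0174 = 2·4.40·(√3.03 − √0.513)/0.0174
  = 8.8000 × (1.7407 − 0.71624) / 0.0174 = 518.11 s.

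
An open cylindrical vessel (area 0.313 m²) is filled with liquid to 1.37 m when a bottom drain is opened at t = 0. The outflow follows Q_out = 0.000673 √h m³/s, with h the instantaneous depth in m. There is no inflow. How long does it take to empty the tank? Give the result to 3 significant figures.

1090 s

A dh/dt = −Q_out = −0.000673 √h.
∫ h^(−1/2) dh = −(0.000673/A) ∫ dt, giving 2√h = 2√h₀ − (0.000673/A) t.
Set h = 0: 2√h₀ = (0.000673/A) t_empty ⇒ t_empty = 2A√h₀/0.000673.
t_empty = 2·0.313·√1.37/0.000673 = 0.62600·1.1705/0.000673 = 1088.7 s.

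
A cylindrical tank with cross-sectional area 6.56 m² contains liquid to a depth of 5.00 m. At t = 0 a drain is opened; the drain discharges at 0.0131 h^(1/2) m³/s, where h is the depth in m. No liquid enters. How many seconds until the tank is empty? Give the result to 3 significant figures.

2240 s

A dh/dt = −Q_out = −0.0131 √h.
Separate and integrate: 2(√h − √h₀) = −(0.0131/A) t.
Set h = 0: 2√h₀ = (0.0131/A) t_empty ⇒ t_empty = 2A√h₀/0.0131.
t_empty = 2·6.56·√5.00/0.0131 = 13.120·2.2361/0.0131 = 2239.5 s.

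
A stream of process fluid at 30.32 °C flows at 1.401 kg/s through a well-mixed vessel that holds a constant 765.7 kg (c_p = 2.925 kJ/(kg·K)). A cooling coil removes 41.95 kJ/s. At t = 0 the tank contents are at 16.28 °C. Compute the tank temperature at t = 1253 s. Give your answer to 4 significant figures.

First-law balance (no shaft work): M c_p dT/dt = ṁ c_p (T_in − T) − 41.95.
Rearrange: dT/dt = (T_ss − T)/τ with τ = M/ṁ = 546.538 s and T_ss = T_in − Q̇/(ṁ c_p) = 20.0831 °C.
T approaches T_ss exponentially: T(t) = T_ss + (T₀ − T_ss) e^(−t/τ).
T(1253) = 20.0831 + (-3.80311)·e^(−1253/546.538) = 20.0831 + (-3.80311)·0.101002 = 19.6990 °C.

19.70 °C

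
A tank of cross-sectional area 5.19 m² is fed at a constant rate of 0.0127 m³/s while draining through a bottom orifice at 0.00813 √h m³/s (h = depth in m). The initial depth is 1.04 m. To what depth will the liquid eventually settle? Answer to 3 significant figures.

Level balance: A dh/dt = 0.0127 − 0.00813 √h. Setting dh/dt = 0:
Q_in = 0.00813 √h_ss ⇒ √h_ss = 0.0127/0.00813 = 1.5621.
h_ss = 1.5621² = 2.4402 m. (Since h₀ = 1.04 m < h_ss, the level will rise toward this value.)

2.44 m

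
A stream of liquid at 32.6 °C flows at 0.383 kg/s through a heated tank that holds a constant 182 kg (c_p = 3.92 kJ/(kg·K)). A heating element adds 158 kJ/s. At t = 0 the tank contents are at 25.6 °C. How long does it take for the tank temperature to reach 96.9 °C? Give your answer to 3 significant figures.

479 s

M c_p dT/dt = ṁ c_p (T_in − T) + Q̇.
τ = M/ṁ = 475.20 s; T_ss = T_in + Q̇/(ṁ c_p) = 137.84 °C.
T(t) = T_ss + (T₀ − T_ss) e^(−t/τ). Set T = 96.9:
e^(−t/τ) = (96.9 − 137.84)/(25.6 − 137.84) = 0.36474
t = −475.20 · ln(0.36474) = 479.27 s.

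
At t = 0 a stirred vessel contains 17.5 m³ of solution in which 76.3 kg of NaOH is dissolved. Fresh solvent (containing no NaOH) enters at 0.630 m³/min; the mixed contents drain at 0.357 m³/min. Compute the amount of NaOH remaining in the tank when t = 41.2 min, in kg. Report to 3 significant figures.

Let m(t) be the amount of NaOH. Volume: V(t) = V₀ + (Q_in − Q_out) t = 17.5 + 0.27300 t; V(41.2) = 28.748 m³.
Species balance (pure solvent in): dm/dt = −Q_out · m/V(t).
Separate: dm/m = −Q_out dt/V(t) ⇒ ln(m/m₀) = −(Q_out/(Q_in−Q_out)) ln(V/V₀).
m = m₀ (V₀/V)^(Q_out/(Q_in−Q_out)) = 76.3 × (17.5/28.748)^(1.3077) = 39.869 kg.

39.9 kg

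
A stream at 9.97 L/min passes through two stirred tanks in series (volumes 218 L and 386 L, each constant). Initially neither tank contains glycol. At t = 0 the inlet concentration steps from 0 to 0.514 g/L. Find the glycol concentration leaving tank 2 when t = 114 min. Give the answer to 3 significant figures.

0.455 g/L

Species balance on tank i: dCᵢ/dt = (Cᵢ₋₁ − Cᵢ)/τᵢ with τᵢ = Vᵢ/Q.
τ₁ = 218/9.97 = 21.866 min; τ₂ = 386/9.97 = 38.716 min.
Tank 1: C₁ = C_in(1 − e^(−t/τ₁)). Tank 2 (τ₁ ≠ τ₂): C₂ = C_in[1 − (τ₁ e^(−t/τ₁) − τ₂ e^(−t/τ₂))/(τ₁ − τ₂)].
At t = 114: e^(−t/τ₁) = 0.0054417, e^(−t/τ₂) = 0.052628.
C₂ = 0.514·[1 − (21.866·0.0054417 − 38.716·0.052628)/(-16.851)] = 0.514·0.88614 = 0.45548 g/L.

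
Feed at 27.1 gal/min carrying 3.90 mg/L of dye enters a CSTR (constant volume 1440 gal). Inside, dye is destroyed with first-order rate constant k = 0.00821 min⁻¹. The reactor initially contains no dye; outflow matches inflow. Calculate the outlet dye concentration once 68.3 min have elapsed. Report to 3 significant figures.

2.29 mg/L

Accumulation = in − out − consumed: V dC/dt = Q C_in − Q C − k V C.
dC/dt = (Q/V) C_in − (Q/V + k) C; effective rate a = Q/V + k = 0.018819 + 0.00821 = 0.027029 min⁻¹.
C_ss = Q C_in/(Q + kV) = 2.7154 mg/L; C(t) = C_ss + (C₀ − C_ss) e^(−a t).
C(68.3) = 2.7154 + (-2.7154)·e^(−0.027029·68.3) = 2.7154 + (-2.7154)·0.15785 = 2.2868 mg/L.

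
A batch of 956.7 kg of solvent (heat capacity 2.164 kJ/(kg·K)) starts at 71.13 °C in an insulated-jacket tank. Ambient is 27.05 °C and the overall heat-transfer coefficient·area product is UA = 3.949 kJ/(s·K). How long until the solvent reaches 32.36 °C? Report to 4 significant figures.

1110 s

Unsteady energy balance on the tank contents: M c_p dT/dt = −UA(T − T_amb).
τ = M c_p/UA = 524.259 s; T_ss = T_amb = 27.0500 °C.
T(t) = T_ss + (T₀ − T_ss)e^(−t/τ); set T = 32.36:
t = −τ ln[(T − T_ss)/(T₀ − T_ss)] = −524.259 · ln(0.120463) = 1109.55 s.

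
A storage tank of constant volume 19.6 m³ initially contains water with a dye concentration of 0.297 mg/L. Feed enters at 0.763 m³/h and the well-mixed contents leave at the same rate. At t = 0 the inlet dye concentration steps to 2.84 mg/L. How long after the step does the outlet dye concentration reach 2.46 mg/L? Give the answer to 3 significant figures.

48.8 h

Species balance on the tank: V dC/dt = Q(C_in − C), so τ = V/Q = 25.688 h.
C(t) = C_in + (C₀ − C_in) e^(−t/τ). Set C = 2.46 and solve for t:
e^(−t/τ) = (C − C_in)/(C₀ − C_in) = (2.46 − 2.84)/(0.297 − 2.84) = 0.14943
t = −τ ln(…) = 25.688 × 1.9009 = 48.831 h.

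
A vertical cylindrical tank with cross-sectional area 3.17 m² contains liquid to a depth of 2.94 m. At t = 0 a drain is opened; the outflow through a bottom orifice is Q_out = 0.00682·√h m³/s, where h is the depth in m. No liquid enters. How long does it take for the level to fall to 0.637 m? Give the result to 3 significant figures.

Unsteady balance on liquid volume: A dh/dt = −0.00682 √h.
This is separable: 2 d(√h)/dt = −0.00682/A, so √h = √h₀ − (0.00682/(2A)) t.
t = 2A(√h₀ − √h)/0.00682 = 2·3.17·(√2.94 − √0.637)/0.00682
  = 6.3400 × (1.7146 − 0.79812) / 0.00682 = 852.01 s.

852 s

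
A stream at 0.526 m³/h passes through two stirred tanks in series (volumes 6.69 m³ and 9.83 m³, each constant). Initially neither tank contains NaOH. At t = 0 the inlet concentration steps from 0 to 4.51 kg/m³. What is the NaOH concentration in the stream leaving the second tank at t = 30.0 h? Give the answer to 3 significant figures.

Time constants: τᵢ = Vᵢ/Q for each well-mixed tank.
τ₁ = 6.69/0.526 = 12.719 h; τ₂ = 9.83/0.526 = 18.688 h.
Solving the cascade with C₁(0)=C₂(0)=0 gives C₂(t) = C_in[1 − (τ₁ e^(−t/τ₁) − τ₂ e^(−t/τ₂))/(τ₁ − τ₂)].
At t = 30.0: e^(−t/τ₁) = 0.094539, e^(−t/τ₂) = 0.20083.
C₂ = 4.51·[1 − (12.719·0.094539 − 18.688·0.20083)/(-5.9696)] = 4.51·0.57270 = 2.5829 kg/m³.

2.58 kg/m³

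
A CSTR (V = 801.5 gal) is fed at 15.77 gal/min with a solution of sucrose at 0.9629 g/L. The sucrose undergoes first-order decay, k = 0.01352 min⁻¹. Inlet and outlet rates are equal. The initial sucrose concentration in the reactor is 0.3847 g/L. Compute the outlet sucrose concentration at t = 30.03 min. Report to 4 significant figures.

0.5021 g/L

Species balance: V dC/dt = Q C_in − Q C − k V C.
This is linear with rate a = Q/V + k = 0.0331956 min⁻¹.
C_ss = Q C_in/(Q + kV) = 0.570727 g/L; C(t) = C_ss + (C₀ − C_ss) e^(−a t).
C(30.03) = 0.570727 + (-0.186027)·e^(−0.0331956·30.03) = 0.570727 + (-0.186027)·0.369035 = 0.502077 g/L.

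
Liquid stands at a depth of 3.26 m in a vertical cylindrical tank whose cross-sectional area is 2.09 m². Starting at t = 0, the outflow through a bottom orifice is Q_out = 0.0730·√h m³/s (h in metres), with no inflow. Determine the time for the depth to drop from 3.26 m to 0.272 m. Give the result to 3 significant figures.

73.5 s

With no inflow, A dh/dt = −0.0730 √h.
Separate and integrate: 2(√h − √h₀) = −(0.0730/A) t.
t = 2A(√h₀ − √h)/0.0730 = 2·2.09·(√3.26 − √0.272)/0.0730
  = 4.1800 × (1.8055 − 0.52154) / 0.0730 = 73.523 s.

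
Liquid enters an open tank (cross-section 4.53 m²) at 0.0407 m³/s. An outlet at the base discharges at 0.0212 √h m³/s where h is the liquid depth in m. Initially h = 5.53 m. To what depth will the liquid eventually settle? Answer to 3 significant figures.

3.69 m

Unsteady balance on liquid volume: A dh/dt = Q_in − 0.0212 √h. At steady state dh/dt = 0:
Q_in = 0.0212 √h_ss ⇒ √h_ss = 0.0407/0.0212 = 1.9198.
h_ss = 1.9198² = 3.6857 m. (Since h₀ = 5.53 m > h_ss, the level will fall toward this value.)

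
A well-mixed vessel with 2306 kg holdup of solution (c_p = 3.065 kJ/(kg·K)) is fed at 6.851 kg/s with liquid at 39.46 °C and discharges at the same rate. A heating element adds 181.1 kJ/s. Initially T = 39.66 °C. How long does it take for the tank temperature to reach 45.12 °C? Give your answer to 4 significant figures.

351.5 s

Unsteady energy balance on the tank contents: M c_p dT/dt = ṁ c_p (T_in − T) + 181.1.
τ = M/ṁ = 336.593 s; T_ss = T_in + Q̇/(ṁ c_p) = 48.0845 °C.
T(t) = T_ss + (T₀ − T_ss) e^(−t/τ). Set T = 45.12:
e^(−t/τ) = (45.12 − 48.0845)/(39.66 − 48.0845) = 0.351890
t = −336.593 · ln(0.351890) = 351.550 s.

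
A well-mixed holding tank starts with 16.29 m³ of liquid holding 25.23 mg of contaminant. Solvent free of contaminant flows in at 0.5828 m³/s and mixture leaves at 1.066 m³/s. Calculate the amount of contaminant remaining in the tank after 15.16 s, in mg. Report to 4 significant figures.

Let m(t) be the amount of contaminant. Volume: V(t) = V₀ + (Q_in − Q_out) t = 16.29 − 0.483200 t; V(15.16) = 8.96469 m³.
Solute balance: dm/dt = 0 − Q_out C = −Q_out m/V(t).
Separate: dm/m = −Q_out dt/V(t) ⇒ ln(m/m₀) = −(Q_out/(Q_in−Q_out)) ln(V/V₀).
m = m₀ (V₀/V)^(Q_out/(Q_in−Q_out)) = 25.23 × (16.29/8.96469)^(-2.20613) = 6.75584 mg.

6.756 mg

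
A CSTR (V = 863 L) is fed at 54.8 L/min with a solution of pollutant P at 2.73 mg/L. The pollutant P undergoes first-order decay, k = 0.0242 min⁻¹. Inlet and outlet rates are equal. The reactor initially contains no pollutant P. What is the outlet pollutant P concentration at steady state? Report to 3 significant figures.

1.98 mg/L

V dC/dt = Q(C_in − C) − k V C.
Steady state (dC/dt = 0): C_ss = Q C_in/(Q + kV) = C_in/(1 + kV/Q).
C_ss = 54.8·2.73/(54.8 + 0.0242·863) = 149.60/75.685 = 1.9767 mg/L.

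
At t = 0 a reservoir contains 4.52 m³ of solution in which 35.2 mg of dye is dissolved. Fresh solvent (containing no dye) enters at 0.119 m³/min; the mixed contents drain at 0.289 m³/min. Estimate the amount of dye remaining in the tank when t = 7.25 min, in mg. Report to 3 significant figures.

Total volume: dV/dt = Q_in − Q_out = -0.17000 m³/min, so V(t) = 4.52 − 0.17000 t and V(7.25) = 3.2875 m³.
No dye enters, so dm/dt = −Q_out · (m/V).
dm/m = −Q_out dt/(V₀ − 0.17000 t); integrating gives ln(m/m₀) = −(Q_out/(Q_in−Q_out)) ln(V/V₀).
m = m₀ (V₀/V)^(Q_out/(Q_in−Q_out)) = 35.2 × (4.52/3.2875)^(-1.7000) = 20.487 mg.

20.5 mg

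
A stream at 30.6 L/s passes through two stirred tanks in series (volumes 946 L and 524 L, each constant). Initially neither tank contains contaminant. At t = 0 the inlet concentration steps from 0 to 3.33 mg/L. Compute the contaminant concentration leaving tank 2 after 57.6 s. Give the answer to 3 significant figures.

Species balance on tank i: dCᵢ/dt = (Cᵢ₋₁ − Cᵢ)/τᵢ with τᵢ = Vᵢ/Q.
τ₁ = 946/30.6 = 30.915 s; τ₂ = 524/30.6 = 17.124 s.
Tank 1: C₁ = C_in(1 − e^(−t/τ₁)). Tank 2 (τ₁ ≠ τ₂): C₂ = C_in[1 − (τ₁ e^(−t/τ₁) − τ₂ e^(−t/τ₂))/(τ₁ − τ₂)].
At t = 57.6: e^(−t/τ₁) = 0.15518, e^(−t/τ₂) = 0.034608.
C₂ = 3.33·[1 − (30.915·0.15518 − 17.124·0.034608)/(13.791)] = 3.33·0.69511 = 2.3147 mg/L.

2.31 mg/L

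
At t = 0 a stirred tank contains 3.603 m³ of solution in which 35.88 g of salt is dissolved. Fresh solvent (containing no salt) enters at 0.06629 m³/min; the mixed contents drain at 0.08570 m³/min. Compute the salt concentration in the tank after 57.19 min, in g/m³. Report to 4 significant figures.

2.831 g/m³

Total volume: dV/dt = Q_in − Q_out = -0.0194100 m³/min, so V(t) = 3.603 − 0.0194100 t and V(57.19) = 2.49294 m³.
Species balance (pure solvent in): dm/dt = −Q_out · m/V(t).
dm/m = −Q_out dt/(V₀ − 0.0194100 t); integrating gives ln(m/m₀) = −(Q_out/(Q_in−Q_out)) ln(V/V₀).
m = m₀ (V₀/V)^(Q_out/(Q_in−Q_out)) = 35.88 × (3.603/2.49294)^(-4.41525) = 7.05706 g.
C = m/V = 7.05706/2.49294 = 2.83082 g/m³.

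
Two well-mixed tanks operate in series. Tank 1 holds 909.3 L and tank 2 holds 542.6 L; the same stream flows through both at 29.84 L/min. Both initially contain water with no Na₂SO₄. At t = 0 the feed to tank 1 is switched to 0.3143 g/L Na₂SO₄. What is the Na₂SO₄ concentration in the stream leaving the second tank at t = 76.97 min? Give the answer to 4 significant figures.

0.2587 g/L

Each tank obeys Vᵢ dCᵢ/dt = Q(Cᵢ₋₁ − Cᵢ), so τᵢ = Vᵢ/Q.
τ₁ = 909.3/29.84 = 30.4725 min; τ₂ = 542.6/29.84 = 18.1836 min.
Tank 1: C₁ = C_in(1 − e^(−t/τ₁)). Tank 2 (τ₁ ≠ τ₂): C₂ = C_in[1 − (τ₁ e^(−t/τ₁) − τ₂ e^(−t/τ₂))/(τ₁ − τ₂)].
At t = 76.97: e^(−t/τ₁) = 0.0799877, e^(−t/τ₂) = 0.0145099.
C₂ = 0.3143·[1 − (30.4725·0.0799877 − 18.1836·0.0145099)/(12.2889)] = 0.3143·0.823126 = 0.258708 g/L.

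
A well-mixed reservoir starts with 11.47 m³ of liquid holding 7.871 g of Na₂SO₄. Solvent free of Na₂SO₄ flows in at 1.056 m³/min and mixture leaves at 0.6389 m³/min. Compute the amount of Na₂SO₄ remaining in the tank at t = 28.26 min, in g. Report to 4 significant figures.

2.666 g

Let m(t) be the amount of Na₂SO₄. Volume: V(t) = V₀ + (Q_in − Q_out) t = 11.47 + 0.417100 t; V(28.26) = 23.2572 m³.
No Na₂SO₄ enters, so dm/dt = −Q_out · (m/V).
Separate: dm/m = −Q_out dt/V(t) ⇒ ln(m/m₀) = −(Q_out/(Q_in−Q_out)) ln(V/V₀).
m = m₀ (V₀/V)^(Q_out/(Q_in−Q_out)) = 7.871 × (11.47/23.2572)^(1.53177) = 2.66554 g.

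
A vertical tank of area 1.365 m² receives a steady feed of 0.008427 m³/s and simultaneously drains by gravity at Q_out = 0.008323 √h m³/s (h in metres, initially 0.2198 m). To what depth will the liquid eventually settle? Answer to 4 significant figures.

1.025 m

Unsteady balance on liquid volume: A dh/dt = Q_in − 0.008323 √h. At steady state dh/dt = 0:
Q_in = 0.008323 √h_ss ⇒ √h_ss = 0.008427/0.008323 = 1.01250.
h_ss = 1.01250² = 1.02515 m. (Since h₀ = 0.2198 m < h_ss, the level will rise toward this value.)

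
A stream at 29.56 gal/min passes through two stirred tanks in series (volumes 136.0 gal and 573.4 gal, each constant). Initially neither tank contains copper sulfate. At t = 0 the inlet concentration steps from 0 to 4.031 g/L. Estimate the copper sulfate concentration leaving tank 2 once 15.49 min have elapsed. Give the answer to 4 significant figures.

Species balance on tank i: dCᵢ/dt = (Cᵢ₋₁ − Cᵢ)/τᵢ with τᵢ = Vᵢ/Q.
τ₁ = 136.0/29.56 = 4.60081 min; τ₂ = 573.4/29.56 = 19.3978 min.
Solving the cascade with C₁(0)=C₂(0)=0 gives C₂(t) = C_in[1 − (τ₁ e^(−t/τ₁) − τ₂ e^(−t/τ₂))/(τ₁ − τ₂)].
At t = 15.49: e^(−t/τ₁) = 0.0345000, e^(−t/τ₂) = 0.449984.
C₂ = 4.031·[1 − (4.60081·0.0345000 − 19.3978·0.449984)/(-14.7970)] = 4.031·0.420830 = 1.69637 g/L.

1.696 g/L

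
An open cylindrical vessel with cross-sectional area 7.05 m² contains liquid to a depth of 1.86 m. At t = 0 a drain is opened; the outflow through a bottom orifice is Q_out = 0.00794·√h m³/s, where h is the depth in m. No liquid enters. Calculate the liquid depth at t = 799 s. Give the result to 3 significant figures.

With no inflow, A dh/dt = −0.00794 √h.
This is separable: 2 d(√h)/dt = −0.00794/A, so √h = √h₀ − (0.00794/(2A)) t.
√h = √1.86 − 0.00794·799/(2·7.05) = 1.3638 − 0.44993 = 0.91388.
h = 0.91388² = 0.83519 m.

0.835 m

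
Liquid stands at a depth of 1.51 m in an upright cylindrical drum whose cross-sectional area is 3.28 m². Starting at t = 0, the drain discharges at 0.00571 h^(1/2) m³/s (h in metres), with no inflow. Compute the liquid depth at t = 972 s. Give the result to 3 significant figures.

0.147 m

With no inflow, A dh/dt = −0.00571 √h.
This is separable: 2 d(√h)/dt = −0.00571/A, so √h = √h₀ − (0.00571/(2A)) t.
√h = √1.51 − 0.00571·972/(2·3.28) = 1.2288 − 0.84605 = 0.38277.
h = 0.38277² = 0.14651 m.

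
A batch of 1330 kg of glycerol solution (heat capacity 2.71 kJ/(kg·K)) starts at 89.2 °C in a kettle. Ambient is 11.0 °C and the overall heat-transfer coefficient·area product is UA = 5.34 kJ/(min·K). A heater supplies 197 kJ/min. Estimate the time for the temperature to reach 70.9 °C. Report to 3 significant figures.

395 min

First-law balance (no shaft work): M c_p dT/dt = −UA(T − T_amb) + Q̇.
τ = M c_p/UA = 674.96 min; T_ss = T_amb + Q̇/UA = 11.0 + 197/5.34 = 47.891 °C.
T(t) = T_ss + (T₀ − T_ss)e^(−t/τ); set T = 70.9:
t = −τ ln[(T − T_ss)/(T₀ − T_ss)] = −674.96 · ln(0.55699) = 394.99 min.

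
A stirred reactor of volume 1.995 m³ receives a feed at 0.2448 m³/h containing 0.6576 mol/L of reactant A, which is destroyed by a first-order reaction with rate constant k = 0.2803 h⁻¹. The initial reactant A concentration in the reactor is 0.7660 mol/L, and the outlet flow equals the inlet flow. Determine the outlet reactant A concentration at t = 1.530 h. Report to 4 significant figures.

0.5056 mol/L

Species balance: V dC/dt = Q C_in − Q C − k V C.
This is linear with rate a = Q/V + k = 0.403007 h⁻¹.
C_ss = Q C_in/(Q + kV) = 0.200225 mol/L; C(t) = C_ss + (C₀ − C_ss) e^(−a t).
C(1.530) = 0.200225 + (0.565775)·e^(−0.403007·1.530) = 0.200225 + (0.565775)·0.539776 = 0.505617 mol/L.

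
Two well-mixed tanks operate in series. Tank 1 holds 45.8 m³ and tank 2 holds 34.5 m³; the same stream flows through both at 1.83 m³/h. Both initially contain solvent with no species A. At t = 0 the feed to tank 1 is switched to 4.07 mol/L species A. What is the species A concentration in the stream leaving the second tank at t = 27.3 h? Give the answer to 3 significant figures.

1.45 mol/L

Time constants: τᵢ = Vᵢ/Q for each well-mixed tank.
τ₁ = 45.8/1.83 = 25.027 h; τ₂ = 34.5/1.83 = 18.852 h.
Solving the cascade with C₁(0)=C₂(0)=0 gives C₂(t) = C_in[1 − (τ₁ e^(−t/τ₁) − τ₂ e^(−t/τ₂))/(τ₁ − τ₂)].
At t = 27.3: e^(−t/τ₁) = 0.33594, e^(−t/τ₂) = 0.23502.
C₂ = 4.07·[1 − (25.027·0.33594 − 18.852·0.23502)/(6.1749)] = 4.07·0.35592 = 1.4486 mol/L.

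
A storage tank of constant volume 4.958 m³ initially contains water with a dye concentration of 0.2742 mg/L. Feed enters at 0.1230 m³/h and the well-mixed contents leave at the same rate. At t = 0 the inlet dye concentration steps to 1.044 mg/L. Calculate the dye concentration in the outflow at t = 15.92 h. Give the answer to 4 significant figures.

0.5254 mg/L

Unsteady species balance (constant V, well mixed): V dC/dt = Q(C_in − C).
Rewrite as dC/dt + C/τ = C_in/τ, τ = V/Q = 40.3089 h.
Integrating: C(t) = C_in + (C₀ − C_in) e^(−t/τ).
C(15.92) = 1.044 + (0.2742 − 1.044)·e^(−15.92/40.3089) = 1.044 + (-0.769800)·0.673714 = 0.525375 mg/L.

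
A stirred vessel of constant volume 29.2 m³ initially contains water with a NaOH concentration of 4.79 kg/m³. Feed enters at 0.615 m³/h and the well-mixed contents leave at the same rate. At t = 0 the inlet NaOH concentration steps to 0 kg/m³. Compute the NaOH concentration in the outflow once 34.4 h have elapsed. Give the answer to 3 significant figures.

2.32 kg/m³

Mass balance on the solute (V constant): V dC/dt = Q(C_in − C).
Rewrite as dC/dt + C/τ = C_in/τ, τ = V/Q = 47.480 h.
Integrating: C(t) = C_in + (C₀ − C_in) e^(−t/τ).
C(34.4) = 0 + (4.79 − 0)·e^(−34.4/47.480) = 0 + (4.7900)·0.48456 = 2.3210 kg/m³.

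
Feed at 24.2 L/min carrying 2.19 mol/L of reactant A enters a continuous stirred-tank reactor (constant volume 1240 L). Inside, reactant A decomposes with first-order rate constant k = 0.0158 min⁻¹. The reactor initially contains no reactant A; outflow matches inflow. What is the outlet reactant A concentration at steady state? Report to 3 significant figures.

1.21 mol/L

Accumulation = in − out − consumed: V dC/dt = Q C_in − Q C − k V C.
At steady state: 0 = Q C_in − (Q + kV) C_ss, so C_ss = Q C_in/(Q + kV).
C_ss = 24.2·2.19/(24.2 + 0.0158·1240) = 52.998/43.792 = 1.2102 mol/L.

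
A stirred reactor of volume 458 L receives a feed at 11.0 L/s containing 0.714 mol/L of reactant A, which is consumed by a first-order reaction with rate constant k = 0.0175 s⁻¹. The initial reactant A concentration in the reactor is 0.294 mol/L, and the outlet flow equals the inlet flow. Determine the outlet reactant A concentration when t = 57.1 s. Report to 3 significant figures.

V dC/dt = Q(C_in − C) − k V C.
This is linear with rate a = Q/V + k = 0.041517 s⁻¹.
C_ss = Q C_in/(Q + kV) = 0.41304 mol/L; C(t) = C_ss + (C₀ − C_ss) e^(−a t).
C(57.1) = 0.41304 + (-0.11904)·e^(−0.041517·57.1) = 0.41304 + (-0.11904)·0.093420 = 0.40192 mol/L.

0.402 mol/L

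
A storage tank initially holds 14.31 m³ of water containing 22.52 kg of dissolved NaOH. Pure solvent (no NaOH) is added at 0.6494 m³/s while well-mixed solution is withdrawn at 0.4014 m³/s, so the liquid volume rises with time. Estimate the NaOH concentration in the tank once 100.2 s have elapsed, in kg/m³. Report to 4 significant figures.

0.1127 kg/m³

Total volume: dV/dt = Q_in − Q_out = 0.248000 m³/s, so V(t) = 14.31 + 0.248000 t and V(100.2) = 39.1596 m³.
Solute balance: dm/dt = 0 − Q_out C = −Q_out m/V(t).
dm/m = −Q_out dt/(V₀ + 0.248000 t); integrating gives ln(m/m₀) = −(Q_out/(Q_in−Q_out)) ln(V/V₀).
m = m₀ (V₀/V)^(Q_out/(Q_in−Q_out)) = 22.52 × (14.31/39.1596)^(1.61855) = 4.41511 kg.
C = m/V = 4.41511/39.1596 = 0.112746 kg/m³.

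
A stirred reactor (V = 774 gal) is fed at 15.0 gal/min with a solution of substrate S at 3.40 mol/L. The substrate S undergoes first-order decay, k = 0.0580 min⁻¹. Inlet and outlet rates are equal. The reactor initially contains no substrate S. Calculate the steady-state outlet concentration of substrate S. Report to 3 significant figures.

Species balance: V dC/dt = Q C_in − Q C − k V C.
Steady state (dC/dt = 0): C_ss = Q C_in/(Q + kV) = C_in/(1 + kV/Q).
C_ss = 15.0·3.40/(15.0 + 0.0580·774) = 51.000/59.892 = 0.85153 mol/L.

0.852 mol/L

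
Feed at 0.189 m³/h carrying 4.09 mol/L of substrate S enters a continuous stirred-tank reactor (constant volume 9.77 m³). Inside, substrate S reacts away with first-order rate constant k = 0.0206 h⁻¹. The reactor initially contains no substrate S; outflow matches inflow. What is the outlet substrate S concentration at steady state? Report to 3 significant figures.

V dC/dt = Q(C_in − C) − k V C.
At steady state: 0 = Q C_in − (Q + kV) C_ss, so C_ss = Q C_in/(Q + kV).
C_ss = 0.189·4.09/(0.189 + 0.0206·9.77) = 0.77301/0.39026 = 1.9807 mol/L.

1.98 mol/L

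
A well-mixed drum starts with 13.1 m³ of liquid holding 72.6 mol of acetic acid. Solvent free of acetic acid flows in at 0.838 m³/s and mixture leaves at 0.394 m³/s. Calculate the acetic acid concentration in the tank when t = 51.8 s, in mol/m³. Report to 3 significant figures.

Let m(t) be the amount of acetic acid. Volume: V(t) = V₀ + (Q_in − Q_out) t = 13.1 + 0.44400 t; V(51.8) = 36.099 m³.
Solute balance: dm/dt = 0 − Q_out C = −Q_out m/V(t).
Separate: dm/m = −Q_out dt/V(t) ⇒ ln(m/m₀) = −(Q_out/(Q_in−Q_out)) ln(V/V₀).
m = m₀ (V₀/V)^(Q_out/(Q_in−Q_out)) = 72.6 × (13.1/36.099)^(0.88739) = 29.531 mol.
C = m/V = 29.531/36.099 = 0.81806 mol/m³.

0.818 mol/m³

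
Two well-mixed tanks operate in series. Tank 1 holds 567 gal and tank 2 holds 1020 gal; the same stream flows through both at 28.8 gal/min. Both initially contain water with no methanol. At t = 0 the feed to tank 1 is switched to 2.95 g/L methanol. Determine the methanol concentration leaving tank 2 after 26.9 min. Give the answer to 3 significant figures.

0.784 g/L

Each tank obeys Vᵢ dCᵢ/dt = Q(Cᵢ₋₁ − Cᵢ), so τᵢ = Vᵢ/Q.
τ₁ = 567/28.8 = 19.688 min; τ₂ = 1020/28.8 = 35.417 min.
Solving the cascade with C₁(0)=C₂(0)=0 gives C₂(t) = C_in[1 − (τ₁ e^(−t/τ₁) − τ₂ e^(−t/τ₂))/(τ₁ − τ₂)].
At t = 26.9: e^(−t/τ₁) = 0.25504, e^(−t/τ₂) = 0.46789.
C₂ = 2.95·[1 − (19.688·0.25504 − 35.417·0.46789)/(-15.729)] = 2.95·0.26570 = 0.78381 g/L.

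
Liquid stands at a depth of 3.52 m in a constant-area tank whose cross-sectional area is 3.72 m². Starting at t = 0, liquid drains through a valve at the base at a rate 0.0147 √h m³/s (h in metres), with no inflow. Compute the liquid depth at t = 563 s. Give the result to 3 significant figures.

0.583 m

With no inflow, A dh/dt = −0.0147 √h.
∫ h^(−1/2) dh = −(0.0147/A) ∫ dt, giving 2√h = 2√h₀ − (0.0147/A) t.
√h = √3.52 − 0.0147·563/(2·3.72) = 1.8762 − 1.1124 = 0.76379.
h = 0.76379² = 0.58337 m.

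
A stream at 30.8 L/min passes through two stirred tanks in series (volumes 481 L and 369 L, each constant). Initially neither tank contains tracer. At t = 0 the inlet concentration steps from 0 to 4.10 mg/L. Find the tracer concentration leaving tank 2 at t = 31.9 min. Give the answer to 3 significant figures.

2.76 mg/L

Time constants: τᵢ = Vᵢ/Q for each well-mixed tank.
τ₁ = 481/30.8 = 15.617 min; τ₂ = 369/30.8 = 11.981 min.
Tank 1: C₁ = C_in(1 − e^(−t/τ₁)). Tank 2 (τ₁ ≠ τ₂): C₂ = C_in[1 − (τ₁ e^(−t/τ₁) − τ₂ e^(−t/τ₂))/(τ₁ − τ₂)].
At t = 31.9: e^(−t/τ₁) = 0.12968, e^(−t/τ₂) = 0.069763.
C₂ = 4.10·[1 − (15.617·0.12968 − 11.981·0.069763)/(3.6364)] = 4.10·0.67290 = 2.7589 mg/L.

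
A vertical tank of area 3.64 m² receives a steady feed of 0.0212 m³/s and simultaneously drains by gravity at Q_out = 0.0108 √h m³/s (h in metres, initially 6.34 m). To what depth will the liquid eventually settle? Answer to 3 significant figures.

Unsteady balance on liquid volume: A dh/dt = Q_in − 0.0108 √h. At steady state dh/dt = 0:
Q_in = 0.0108 √h_ss ⇒ √h_ss = 0.0212/0.0108 = 1.9630.
h_ss = 1.9630² = 3.8532 m. (Since h₀ = 6.34 m > h_ss, the level will fall toward this value.)

3.85 m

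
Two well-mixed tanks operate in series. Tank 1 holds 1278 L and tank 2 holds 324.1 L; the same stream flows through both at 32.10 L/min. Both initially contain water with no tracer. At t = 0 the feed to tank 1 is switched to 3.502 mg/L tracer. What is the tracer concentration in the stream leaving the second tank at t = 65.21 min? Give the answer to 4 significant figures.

Each tank obeys Vᵢ dCᵢ/dt = Q(Cᵢ₋₁ − Cᵢ), so τᵢ = Vᵢ/Q.
τ₁ = 1278/32.10 = 39.8131 min; τ₂ = 324.1/32.10 = 10.0966 min.
Tank 1: C₁ = C_in(1 − e^(−t/τ₁)). Tank 2 (τ₁ ≠ τ₂): C₂ = C_in[1 − (τ₁ e^(−t/τ₁) − τ₂ e^(−t/τ₂))/(τ₁ − τ₂)].
At t = 65.21: e^(−t/τ₁) = 0.194387, e^(−t/τ₂) = 0.00156695.
C₂ = 3.502·[1 − (39.8131·0.194387 − 10.0966·0.00156695)/(29.7165)] = 3.502·0.740100 = 2.59183 mg/L.

2.592 mg/L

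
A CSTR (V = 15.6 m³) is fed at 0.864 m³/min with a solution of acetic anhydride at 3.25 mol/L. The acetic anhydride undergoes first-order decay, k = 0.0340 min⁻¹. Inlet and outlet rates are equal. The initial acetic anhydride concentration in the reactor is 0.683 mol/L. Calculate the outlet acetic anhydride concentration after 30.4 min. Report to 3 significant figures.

V dC/dt = Q(C_in − C) − k V C.
dC/dt = (Q/V) C_in − (Q/V + k) C; effective rate a = Q/V + k = 0.055385 + 0.0340 = 0.089385 min⁻¹.
C_ss = Q C_in/(Q + kV) = 2.0138 mol/L; C(t) = C_ss + (C₀ − C_ss) e^(−a t).
C(30.4) = 2.0138 + (-1.3308)·e^(−0.089385·30.4) = 2.0138 + (-1.3308)·0.066053 = 1.9259 mol/L.

1.93 mol/L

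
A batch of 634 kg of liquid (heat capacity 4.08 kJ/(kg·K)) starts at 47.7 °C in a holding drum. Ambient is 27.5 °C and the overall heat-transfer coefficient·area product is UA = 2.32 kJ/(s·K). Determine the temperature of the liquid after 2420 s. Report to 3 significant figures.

Lumped-capacitance energy balance: M c_p dT/dt = UA(T_amb − T).
dT/dt = (T_ss − T)/τ with T_ss = T_amb = 27.500 °C, τ = M c_p/UA = 634·4.08/2.32 = 1115.0 s.
Integrating: T(t) = T_ss + (T₀ − T_ss) e^(−t/τ).
T(2420) = 27.500 + (20.200)·0.11412 = 29.805 °C.

29.8 °C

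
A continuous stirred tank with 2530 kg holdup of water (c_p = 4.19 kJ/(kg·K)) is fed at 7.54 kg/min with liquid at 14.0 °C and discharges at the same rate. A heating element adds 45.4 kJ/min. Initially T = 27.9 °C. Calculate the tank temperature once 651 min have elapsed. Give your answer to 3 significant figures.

M c_p dT/dt = ṁ c_p (T_in − T) + Q̇.
τ = M/ṁ = 335.54 min; T_ss = T_in + Q̇/(ṁ c_p) = 14.0 + 45.4/(7.54·4.19) = 15.437 °C.
Integrating: T(t) = T_ss + (T₀ − T_ss) e^(−t/τ).
T(651) = 15.437 + (12.463)·e^(−651/335.54) = 15.437 + (12.463)·0.14368 = 17.228 °C.

17.2 °C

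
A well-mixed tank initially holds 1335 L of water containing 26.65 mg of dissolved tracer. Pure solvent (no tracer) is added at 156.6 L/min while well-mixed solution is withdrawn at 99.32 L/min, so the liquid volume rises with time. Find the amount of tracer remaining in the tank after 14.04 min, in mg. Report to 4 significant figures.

Let m(t) be the amount of tracer. Volume: V(t) = V₀ + (Q_in − Q_out) t = 1335 + 57.2800 t; V(14.04) = 2139.21 L.
Species balance (pure solvent in): dm/dt = −Q_out · m/V(t).
dm/m = −Q_out dt/(V₀ + 57.2800 t); integrating gives ln(m/m₀) = −(Q_out/(Q_in−Q_out)) ln(V/V₀).
m = m₀ (V₀/V)^(Q_out/(Q_in−Q_out)) = 26.65 × (1335/2139.21)^(1.73394) = 11.7662 mg.

11.77 mg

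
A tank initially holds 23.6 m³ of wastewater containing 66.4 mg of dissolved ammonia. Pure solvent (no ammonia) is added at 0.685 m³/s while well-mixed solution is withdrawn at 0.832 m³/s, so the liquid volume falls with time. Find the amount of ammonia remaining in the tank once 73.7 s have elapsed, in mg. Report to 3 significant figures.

Let m(t) be the amount of ammonia. Volume: V(t) = V₀ + (Q_in − Q_out) t = 23.6 − 0.14700 t; V(73.7) = 12.766 m³.
Solute balance: dm/dt = 0 − Q_out C = −Q_out m/V(t).
dm/m = −Q_out dt/(V₀ − 0.14700 t); integrating gives ln(m/m₀) = −(Q_out/(Q_in−Q_out)) ln(V/V₀).
m = m₀ (V₀/V)^(Q_out/(Q_in−Q_out)) = 66.4 × (23.6/12.766)^(-5.6599) = 2.0503 mg.

2.05 mg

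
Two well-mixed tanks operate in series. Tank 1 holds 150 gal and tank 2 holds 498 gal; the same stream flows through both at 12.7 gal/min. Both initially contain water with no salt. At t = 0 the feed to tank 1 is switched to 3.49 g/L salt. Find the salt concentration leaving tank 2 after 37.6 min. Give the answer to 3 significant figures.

1.64 g/L

Time constants: τᵢ = Vᵢ/Q for each well-mixed tank.
τ₁ = 150/12.7 = 11.811 min; τ₂ = 498/12.7 = 39.213 min.
Solving the cascade with C₁(0)=C₂(0)=0 gives C₂(t) = C_in[1 − (τ₁ e^(−t/τ₁) − τ₂ e^(−t/τ₂))/(τ₁ − τ₂)].
At t = 37.6: e^(−t/τ₁) = 0.041442, e^(−t/τ₂) = 0.38332.
C₂ = 3.49·[1 − (11.811·0.041442 − 39.213·0.38332)/(-27.402)] = 3.49·0.46931 = 1.6379 g/L.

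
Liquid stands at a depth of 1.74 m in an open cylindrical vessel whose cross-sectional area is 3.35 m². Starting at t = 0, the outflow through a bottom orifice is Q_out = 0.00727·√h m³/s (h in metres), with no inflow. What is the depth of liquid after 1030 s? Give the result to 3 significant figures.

With no inflow, A dh/dt = −0.00727 √h.
∫ h^(−1/2) dh = −(0.00727/A) ∫ dt, giving 2√h = 2√h₀ − (0.00727/A) t.
√h = √1.74 − 0.00727·1030/(2·3.35) = 1.3191 − 1.1176 = 0.20146.
h = 0.20146² = 0.040588 m.

0.0406 m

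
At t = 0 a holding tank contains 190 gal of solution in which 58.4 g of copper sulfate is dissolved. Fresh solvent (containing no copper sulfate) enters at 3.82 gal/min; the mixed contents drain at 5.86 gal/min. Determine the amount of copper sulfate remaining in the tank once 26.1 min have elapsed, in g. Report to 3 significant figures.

22.7 g

Total volume: dV/dt = Q_in − Q_out = -2.0400 gal/min, so V(t) = 190 − 2.0400 t and V(26.1) = 136.76 gal.
Solute balance: dm/dt = 0 − Q_out C = −Q_out m/V(t).
dm/m = −Q_out dt/(V₀ − 2.0400 t); integrating gives ln(m/m₀) = −(Q_out/(Q_in−Q_out)) ln(V/V₀).
m = m₀ (V₀/V)^(Q_out/(Q_in−Q_out)) = 58.4 × (190/136.76)^(-2.8725) = 22.709 g.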